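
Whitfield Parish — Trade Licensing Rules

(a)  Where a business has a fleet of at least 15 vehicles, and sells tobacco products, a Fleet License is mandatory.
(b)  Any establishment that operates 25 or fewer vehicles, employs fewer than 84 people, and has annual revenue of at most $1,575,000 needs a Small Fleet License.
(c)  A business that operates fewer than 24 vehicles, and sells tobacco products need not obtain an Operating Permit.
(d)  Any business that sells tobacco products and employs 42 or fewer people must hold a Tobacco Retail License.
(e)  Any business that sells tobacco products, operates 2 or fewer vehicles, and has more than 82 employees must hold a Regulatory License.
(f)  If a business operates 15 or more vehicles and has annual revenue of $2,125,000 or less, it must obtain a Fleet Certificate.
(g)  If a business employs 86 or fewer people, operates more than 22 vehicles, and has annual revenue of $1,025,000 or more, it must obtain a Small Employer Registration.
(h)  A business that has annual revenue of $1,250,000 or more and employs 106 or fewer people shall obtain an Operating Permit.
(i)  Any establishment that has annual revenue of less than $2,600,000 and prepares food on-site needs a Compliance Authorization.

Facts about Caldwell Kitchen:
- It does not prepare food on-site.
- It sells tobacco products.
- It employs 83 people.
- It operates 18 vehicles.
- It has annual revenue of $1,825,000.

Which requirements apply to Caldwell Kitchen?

Fleet Certificate, Fleet License

(a) vehicles 18 ≥ 15; sells tobacco products → Fleet License required.
(b) vehicles 18 ≤ 25; employees 83 < 84; revenue $1,825,000 > $1,575,000 → Small Fleet License not required.
(c) vehicles 18 < 24; sells tobacco products → exempt from Operating Permit.
(d) sells tobacco products; employees 83 > 42 → Tobacco Retail License not required.
(e) sells tobacco products; vehicles 18 > 2; employees 83 > 82 → Regulatory License not required.
(f) vehicles 18 ≥ 15; revenue $1,825,000 ≤ $2,125,000 → Fleet Certificate required.
(g) employees 83 ≤ 86; vehicles 18 ≤ 22; revenue $1,825,000 ≥ $1,025,000 → Small Employer Registration not required.
(h) revenue $1,825,000 ≥ $1,250,000; employees 83 ≤ 106 → Operating Permit required.
(i) revenue $1,825,000 < $2,600,000; does not prepare food on-site → Compliance Authorization not required.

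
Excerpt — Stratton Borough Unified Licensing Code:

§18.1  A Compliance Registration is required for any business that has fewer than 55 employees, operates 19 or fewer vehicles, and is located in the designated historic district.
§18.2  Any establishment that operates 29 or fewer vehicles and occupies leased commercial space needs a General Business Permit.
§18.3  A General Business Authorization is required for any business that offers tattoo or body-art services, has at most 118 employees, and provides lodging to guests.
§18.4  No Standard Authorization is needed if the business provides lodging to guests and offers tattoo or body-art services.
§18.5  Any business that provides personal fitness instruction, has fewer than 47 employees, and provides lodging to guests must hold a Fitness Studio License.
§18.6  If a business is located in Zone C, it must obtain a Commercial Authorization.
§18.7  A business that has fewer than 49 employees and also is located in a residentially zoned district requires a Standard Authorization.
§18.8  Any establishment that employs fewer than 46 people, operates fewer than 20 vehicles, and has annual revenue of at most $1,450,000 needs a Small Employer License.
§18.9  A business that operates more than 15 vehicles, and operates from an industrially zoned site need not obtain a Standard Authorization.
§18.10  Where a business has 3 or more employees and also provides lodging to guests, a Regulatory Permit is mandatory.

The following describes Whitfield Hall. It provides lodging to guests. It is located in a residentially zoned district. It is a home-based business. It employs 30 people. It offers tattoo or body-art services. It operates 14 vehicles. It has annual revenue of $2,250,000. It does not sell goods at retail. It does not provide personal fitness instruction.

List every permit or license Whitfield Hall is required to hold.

§18.1 employees 30 < 55; vehicles 14 ≤ 19; is located in a residentially zoned district (not: is located in the designated historic district) → Compliance Registration not required.
§18.2 vehicles 14 ≤ 29; is a home-based business (not: occupies leased commercial space) → General Business Permit not required.
§18.3 offers tattoo or body-art services; employees 30 ≤ 118; provides lodging to guests → General Business Authorization required.
§18.4 provides lodging to guests; offers tattoo or body-art services → exempt from Standard Authorization.
§18.5 does not provide personal fitness instruction; employees 30 < 47; provides lodging to guests → Fitness Studio License not required.
§18.6 is located in a residentially zoned district (not: is located in Zone C) → Commercial Authorization not required.
§18.7 employees 30 < 49; is located in a residentially zoned district → Standard Authorization required.
§18.8 employees 30 < 46; vehicles 14 < 20; revenue $2,250,000 > $1,450,000 → Small Employer License not required.
§18.9 vehicles 14 ≤ 15; is a home-based business (not: operates from an industrially zoned site) → Standard Authorization exemption does not apply.
§18.10 employees 30 ≥ 3; provides lodging to guests → Regulatory Permit required.

General Business Authorization, Regulatory Permit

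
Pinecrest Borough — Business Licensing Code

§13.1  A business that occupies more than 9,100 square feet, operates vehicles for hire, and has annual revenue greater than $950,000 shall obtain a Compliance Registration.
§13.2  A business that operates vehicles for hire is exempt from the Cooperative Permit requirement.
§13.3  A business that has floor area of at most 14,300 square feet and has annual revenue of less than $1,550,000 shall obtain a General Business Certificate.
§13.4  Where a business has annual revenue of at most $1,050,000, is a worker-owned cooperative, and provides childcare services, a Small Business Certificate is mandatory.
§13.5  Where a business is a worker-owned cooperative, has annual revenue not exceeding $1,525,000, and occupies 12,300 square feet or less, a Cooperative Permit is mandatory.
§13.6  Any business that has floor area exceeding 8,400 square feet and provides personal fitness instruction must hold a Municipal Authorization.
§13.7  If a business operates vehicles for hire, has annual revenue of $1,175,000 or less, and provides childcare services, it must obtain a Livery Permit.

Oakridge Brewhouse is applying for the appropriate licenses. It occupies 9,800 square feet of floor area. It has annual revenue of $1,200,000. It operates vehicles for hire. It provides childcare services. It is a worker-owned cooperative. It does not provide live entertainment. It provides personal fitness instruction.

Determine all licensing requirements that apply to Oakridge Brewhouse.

§13.1 floor area 9,800 square feet > 9,100 square feet; operates vehicles for hire; revenue $1,200,000 > $950,000 → Compliance Registration required.
§13.2 operates vehicles for hire → exempt from Cooperative Permit.
§13.3 floor area 9,800 square feet ≤ 14,300 square feet; revenue $1,200,000 < $1,550,000 → General Business Certificate required.
§13.4 revenue $1,200,000 > $1,050,000; is a worker-owned cooperative; provides childcare services → Small Business Certificate not required.
§13.5 is a worker-owned cooperative; revenue $1,200,000 ≤ $1,525,000; floor area 9,800 square feet ≤ 12,300 square feet → Cooperative Permit required.
§13.6 floor area 9,800 square feet > 8,400 square feet; provides personal fitness instruction → Municipal Authorization required.
§13.7 operates vehicles for hire; revenue $1,200,000 > $1,175,000; provides childcare services → Livery Permit not required.

Compliance Registration, General Business Certificate, Municipal Authorization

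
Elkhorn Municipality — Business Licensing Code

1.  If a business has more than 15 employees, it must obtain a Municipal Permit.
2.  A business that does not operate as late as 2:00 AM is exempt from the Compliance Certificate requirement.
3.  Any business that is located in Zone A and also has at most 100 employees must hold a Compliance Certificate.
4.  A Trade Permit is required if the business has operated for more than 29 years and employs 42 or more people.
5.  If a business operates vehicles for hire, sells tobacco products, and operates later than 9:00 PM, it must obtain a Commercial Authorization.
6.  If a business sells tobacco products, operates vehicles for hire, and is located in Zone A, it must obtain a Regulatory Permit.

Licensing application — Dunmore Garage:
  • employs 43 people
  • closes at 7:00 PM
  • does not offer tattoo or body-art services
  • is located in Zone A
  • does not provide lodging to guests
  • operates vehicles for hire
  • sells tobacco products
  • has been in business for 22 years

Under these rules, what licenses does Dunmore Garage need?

Municipal Permit, Regulatory Permit

1. employees 43 > 15 → Municipal Permit required.
2. closes 7:00 PM, at/before 2:00 AM → exempt from Compliance Certificate.
3. is located in Zone A; employees 43 ≤ 100 → Compliance Certificate required.
4. years in business 22 ≤ 29; employees 43 ≥ 42 → Trade Permit not required.
5. operates vehicles for hire; sells tobacco products; closes 7:00 PM, at/before 9:00 PM → Commercial Authorization not required.
6. sells tobacco products; operates vehicles for hire; is located in Zone A → Regulatory Permit required.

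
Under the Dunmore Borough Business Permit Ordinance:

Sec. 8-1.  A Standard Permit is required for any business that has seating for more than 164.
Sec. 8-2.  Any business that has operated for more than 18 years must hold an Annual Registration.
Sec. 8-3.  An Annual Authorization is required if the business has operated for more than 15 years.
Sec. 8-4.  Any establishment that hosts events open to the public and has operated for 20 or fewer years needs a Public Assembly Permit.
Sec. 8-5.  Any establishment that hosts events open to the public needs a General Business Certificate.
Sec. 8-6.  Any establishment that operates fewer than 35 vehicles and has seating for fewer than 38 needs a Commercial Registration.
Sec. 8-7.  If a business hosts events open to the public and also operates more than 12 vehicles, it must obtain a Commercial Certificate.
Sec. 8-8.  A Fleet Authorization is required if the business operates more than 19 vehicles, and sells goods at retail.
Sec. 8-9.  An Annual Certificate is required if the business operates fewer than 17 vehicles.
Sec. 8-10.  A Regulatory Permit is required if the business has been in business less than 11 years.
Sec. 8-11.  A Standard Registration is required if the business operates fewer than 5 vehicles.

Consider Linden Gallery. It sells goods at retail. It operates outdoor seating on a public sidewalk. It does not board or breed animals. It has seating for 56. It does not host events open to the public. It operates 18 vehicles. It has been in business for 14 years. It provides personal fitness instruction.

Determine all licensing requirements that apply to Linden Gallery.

None

Sec. 8-1. seating 56 ≤ 164 → Standard Permit not required.
Sec. 8-2. years in business 14 ≤ 18 → Annual Registration not required.
Sec. 8-3. years in business 14 ≤ 15 → Annual Authorization not required.
Sec. 8-4. does not host events open to the public; years in business 14 ≤ 20 → Public Assembly Permit not required.
Sec. 8-5. does not host events open to the public → General Business Certificate not required.
Sec. 8-6. vehicles 18 < 35; seating 56 ≥ 38 → Commercial Registration not required.
Sec. 8-7. does not host events open to the public; vehicles 18 > 12 → Commercial Certificate not required.
Sec. 8-8. vehicles 18 ≤ 19; sells goods at retail → Fleet Authorization not required.
Sec. 8-9. vehicles 18 ≥ 17 → Annual Certificate not required.
Sec. 8-10. years in business 14 ≥ 11 → Regulatory Permit not required.
Sec. 8-11. vehicles 18 ≥ 5 → Standard Registration not required.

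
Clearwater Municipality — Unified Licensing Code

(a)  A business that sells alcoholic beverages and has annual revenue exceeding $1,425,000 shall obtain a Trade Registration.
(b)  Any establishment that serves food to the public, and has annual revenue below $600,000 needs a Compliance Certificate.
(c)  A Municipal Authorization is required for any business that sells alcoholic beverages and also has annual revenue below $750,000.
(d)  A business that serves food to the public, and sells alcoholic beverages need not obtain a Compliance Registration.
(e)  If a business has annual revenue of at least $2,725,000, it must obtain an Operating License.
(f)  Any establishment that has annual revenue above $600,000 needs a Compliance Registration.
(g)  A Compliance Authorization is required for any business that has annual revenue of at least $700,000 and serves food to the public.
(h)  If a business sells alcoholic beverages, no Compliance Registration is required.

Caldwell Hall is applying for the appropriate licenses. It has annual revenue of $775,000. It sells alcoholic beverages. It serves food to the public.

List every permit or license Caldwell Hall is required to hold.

Compliance Authorization

(a) sells alcoholic beverages; revenue $775,000 ≤ $1,425,000 → Trade Registration not required.
(b) serves food to the public; revenue $775,000 ≥ $600,000 → Compliance Certificate not required.
(c) sells alcoholic beverages; revenue $775,000 ≥ $750,000 → Municipal Authorization not required.
(d) serves food to the public; sells alcoholic beverages → exempt from Compliance Registration.
(e) revenue $775,000 < $2,725,000 → Operating License not required.
(f) revenue $775,000 > $600,000 → Compliance Registration required.
(g) revenue $775,000 ≥ $700,000; serves food to the public → Compliance Authorization required.
(h) sells alcoholic beverages → exempt from Compliance Registration.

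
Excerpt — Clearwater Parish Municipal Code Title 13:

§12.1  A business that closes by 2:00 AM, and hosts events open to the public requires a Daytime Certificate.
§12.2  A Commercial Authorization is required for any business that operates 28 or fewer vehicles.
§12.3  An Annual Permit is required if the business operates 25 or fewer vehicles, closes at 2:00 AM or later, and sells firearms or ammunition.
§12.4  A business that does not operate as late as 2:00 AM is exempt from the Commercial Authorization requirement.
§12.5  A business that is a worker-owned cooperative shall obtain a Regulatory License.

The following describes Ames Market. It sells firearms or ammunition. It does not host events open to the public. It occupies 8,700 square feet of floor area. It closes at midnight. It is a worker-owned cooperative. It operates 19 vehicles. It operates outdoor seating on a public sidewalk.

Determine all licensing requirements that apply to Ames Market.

Regulatory License

§12.1 closes midnight, at/before 2:00 AM; does not host events open to the public → Daytime Certificate not required.
§12.2 vehicles 19 ≤ 28 → Commercial Authorization required.
§12.3 vehicles 19 ≤ 25; closes midnight, at/before 2:00 AM; sells firearms or ammunition → Annual Permit not required.
§12.4 closes midnight, at/before 2:00 AM → exempt from Commercial Authorization.
§12.5 is a worker-owned cooperative → Regulatory License required.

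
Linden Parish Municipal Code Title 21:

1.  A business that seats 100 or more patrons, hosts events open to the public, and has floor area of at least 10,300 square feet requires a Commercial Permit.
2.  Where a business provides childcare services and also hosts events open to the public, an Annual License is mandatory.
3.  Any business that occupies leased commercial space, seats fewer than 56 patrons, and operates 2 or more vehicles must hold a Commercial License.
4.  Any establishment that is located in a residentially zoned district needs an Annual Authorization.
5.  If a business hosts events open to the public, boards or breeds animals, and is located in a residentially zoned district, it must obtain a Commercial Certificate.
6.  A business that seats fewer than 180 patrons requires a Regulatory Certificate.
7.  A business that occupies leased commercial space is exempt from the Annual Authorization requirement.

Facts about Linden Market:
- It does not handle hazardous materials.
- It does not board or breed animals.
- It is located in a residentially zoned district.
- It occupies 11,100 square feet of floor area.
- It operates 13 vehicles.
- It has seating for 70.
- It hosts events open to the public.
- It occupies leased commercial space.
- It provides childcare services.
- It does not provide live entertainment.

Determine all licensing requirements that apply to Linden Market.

Annual License, Regulatory Certificate

1. seating 70 < 100; hosts events open to the public; floor area 11,100 square feet ≥ 10,300 square feet → Commercial Permit not required.
2. provides childcare services; hosts events open to the public → Annual License required.
3. occupies leased commercial space; seating 70 ≥ 56; vehicles 13 ≥ 2 → Commercial License not required.
4. is located in a residentially zoned district → Annual Authorization required.
5. hosts events open to the public; does not board or breed animals; is located in a residentially zoned district → Commercial Certificate not required.
6. seating 70 < 180 → Regulatory Certificate required.
7. occupies leased commercial space → exempt from Annual Authorization.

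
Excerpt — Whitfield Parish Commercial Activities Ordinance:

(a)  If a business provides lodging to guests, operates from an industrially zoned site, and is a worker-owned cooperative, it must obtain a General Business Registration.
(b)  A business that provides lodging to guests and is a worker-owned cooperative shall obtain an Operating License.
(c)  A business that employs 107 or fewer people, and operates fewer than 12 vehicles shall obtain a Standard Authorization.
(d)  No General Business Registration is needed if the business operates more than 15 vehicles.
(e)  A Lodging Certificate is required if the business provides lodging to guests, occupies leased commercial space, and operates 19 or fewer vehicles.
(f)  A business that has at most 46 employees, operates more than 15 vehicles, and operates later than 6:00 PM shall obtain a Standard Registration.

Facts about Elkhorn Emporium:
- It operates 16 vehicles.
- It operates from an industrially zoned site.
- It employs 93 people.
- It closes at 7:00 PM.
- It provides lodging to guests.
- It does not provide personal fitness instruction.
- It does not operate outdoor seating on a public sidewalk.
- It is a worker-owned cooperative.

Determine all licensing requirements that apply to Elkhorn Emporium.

(a) provides lodging to guests; operates from an industrially zoned site; is a worker-owned cooperative → General Business Registration required.
(b) provides lodging to guests; is a worker-owned cooperative → Operating License required.
(c) employees 93 ≤ 107; vehicles 16 ≥ 12 → Standard Authorization not required.
(d) vehicles 16 > 15 → exempt from General Business Registration.
(e) provides lodging to guests; operates from an industrially zoned site (not: occupies leased commercial space); vehicles 16 ≤ 19 → Lodging Certificate not required.
(f) employees 93 > 46; vehicles 16 > 15; closes 7:00 PM, after 6:00 PM → Standard Registration not required.

Operating License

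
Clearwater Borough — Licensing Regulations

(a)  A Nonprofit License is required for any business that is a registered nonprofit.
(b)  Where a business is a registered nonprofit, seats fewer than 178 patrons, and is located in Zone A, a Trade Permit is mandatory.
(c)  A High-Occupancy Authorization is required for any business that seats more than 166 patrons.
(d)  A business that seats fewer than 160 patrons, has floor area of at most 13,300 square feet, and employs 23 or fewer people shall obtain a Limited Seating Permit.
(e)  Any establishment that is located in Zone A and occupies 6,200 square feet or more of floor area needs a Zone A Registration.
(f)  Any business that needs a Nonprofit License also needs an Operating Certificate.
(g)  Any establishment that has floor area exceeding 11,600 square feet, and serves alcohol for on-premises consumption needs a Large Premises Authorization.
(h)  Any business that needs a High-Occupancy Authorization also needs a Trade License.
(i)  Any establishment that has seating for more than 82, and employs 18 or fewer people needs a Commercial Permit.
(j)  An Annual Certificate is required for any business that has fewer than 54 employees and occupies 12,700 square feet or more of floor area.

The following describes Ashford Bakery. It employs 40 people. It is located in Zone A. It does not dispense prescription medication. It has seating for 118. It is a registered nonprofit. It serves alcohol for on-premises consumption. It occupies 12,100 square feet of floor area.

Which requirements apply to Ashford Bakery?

Large Premises Authorization, Nonprofit License, Operating Certificate, Trade Permit, Zone A Registration

(a) is a registered nonprofit → Nonprofit License required.
(b) is a registered nonprofit; seating 118 < 178; is located in Zone A → Trade Permit required.
(c) seating 118 ≤ 166 → High-Occupancy Authorization not required.
(d) seating 118 < 160; floor area 12,100 square feet ≤ 13,300 square feet; employees 40 > 23 → Limited Seating Permit not required.
(e) is located in Zone A; floor area 12,100 square feet ≥ 6,200 square feet → Zone A Registration required.
(f) Nonprofit License is required → Operating Certificate also required.
(g) floor area 12,100 square feet > 11,600 square feet; serves alcohol for on-premises consumption → Large Premises Authorization required.
(h) High-Occupancy Authorization is not required → no effect.
(i) seating 118 > 82; employees 40 > 18 → Commercial Permit not required.
(j) employees 40 < 54; floor area 12,100 square feet < 12,700 square feet → Annual Certificate not required.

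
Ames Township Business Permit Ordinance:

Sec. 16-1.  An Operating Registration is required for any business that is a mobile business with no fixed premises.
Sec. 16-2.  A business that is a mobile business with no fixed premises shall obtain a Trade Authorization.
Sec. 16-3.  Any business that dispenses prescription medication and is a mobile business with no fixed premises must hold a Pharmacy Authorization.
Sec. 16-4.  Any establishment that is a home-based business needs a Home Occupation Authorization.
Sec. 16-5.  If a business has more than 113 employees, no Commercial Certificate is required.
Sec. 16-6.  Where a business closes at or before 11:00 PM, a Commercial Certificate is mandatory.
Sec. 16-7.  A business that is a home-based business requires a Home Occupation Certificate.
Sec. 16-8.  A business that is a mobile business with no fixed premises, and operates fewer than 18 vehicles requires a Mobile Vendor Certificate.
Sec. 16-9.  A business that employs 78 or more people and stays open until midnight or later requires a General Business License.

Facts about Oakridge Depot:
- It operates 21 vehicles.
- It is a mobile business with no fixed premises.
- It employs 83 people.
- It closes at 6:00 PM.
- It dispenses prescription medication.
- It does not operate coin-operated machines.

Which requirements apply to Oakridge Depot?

Commercial Certificate, Operating Registration, Pharmacy Authorization, Trade Authorization

Sec. 16-1. is a mobile business with no fixed premises → Operating Registration required.
Sec. 16-2. is a mobile business with no fixed premises → Trade Authorization required.
Sec. 16-3. dispenses prescription medication; is a mobile business with no fixed premises → Pharmacy Authorization required.
Sec. 16-4. is a mobile business with no fixed premises (not: is a home-based business) → Home Occupation Authorization not required.
Sec. 16-5. employees 83 ≤ 113 → Commercial Certificate exemption does not apply.
Sec. 16-6. closes 6:00 PM, at/before 11:00 PM → Commercial Certificate required.
Sec. 16-7. is a mobile business with no fixed premises (not: is a home-based business) → Home Occupation Certificate not required.
Sec. 16-8. is a mobile business with no fixed premises; vehicles 21 ≥ 18 → Mobile Vendor Certificate not required.
Sec. 16-9. employees 83 ≥ 78; closes 6:00 PM, at/before midnight → General Business License not required.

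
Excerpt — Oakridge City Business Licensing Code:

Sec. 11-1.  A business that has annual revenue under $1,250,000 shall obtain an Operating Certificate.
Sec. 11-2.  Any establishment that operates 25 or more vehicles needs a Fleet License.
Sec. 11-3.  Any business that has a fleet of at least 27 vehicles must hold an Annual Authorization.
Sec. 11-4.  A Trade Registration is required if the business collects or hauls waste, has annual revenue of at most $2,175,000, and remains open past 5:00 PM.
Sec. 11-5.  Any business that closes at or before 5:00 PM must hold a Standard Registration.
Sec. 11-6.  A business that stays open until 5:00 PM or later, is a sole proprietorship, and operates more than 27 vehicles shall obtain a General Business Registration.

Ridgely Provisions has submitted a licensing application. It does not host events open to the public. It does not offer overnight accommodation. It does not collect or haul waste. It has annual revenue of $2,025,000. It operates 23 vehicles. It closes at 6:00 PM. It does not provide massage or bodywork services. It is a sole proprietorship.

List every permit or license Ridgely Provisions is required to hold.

None

Sec. 11-1. revenue $2,025,000 ≥ $1,250,000 → Operating Certificate not required.
Sec. 11-2. vehicles 23 < 25 → Fleet License not required.
Sec. 11-3. vehicles 23 < 27 → Annual Authorization not required.
Sec. 11-4. does not collect or haul waste; revenue $2,025,000 ≤ $2,175,000; closes 6:00 PM, after 5:00 PM → Trade Registration not required.
Sec. 11-5. closes 6:00 PM, after 5:00 PM → Standard Registration not required.
Sec. 11-6. closes 6:00 PM, after 5:00 PM; is a sole proprietorship; vehicles 23 ≤ 27 → General Business Registration not required.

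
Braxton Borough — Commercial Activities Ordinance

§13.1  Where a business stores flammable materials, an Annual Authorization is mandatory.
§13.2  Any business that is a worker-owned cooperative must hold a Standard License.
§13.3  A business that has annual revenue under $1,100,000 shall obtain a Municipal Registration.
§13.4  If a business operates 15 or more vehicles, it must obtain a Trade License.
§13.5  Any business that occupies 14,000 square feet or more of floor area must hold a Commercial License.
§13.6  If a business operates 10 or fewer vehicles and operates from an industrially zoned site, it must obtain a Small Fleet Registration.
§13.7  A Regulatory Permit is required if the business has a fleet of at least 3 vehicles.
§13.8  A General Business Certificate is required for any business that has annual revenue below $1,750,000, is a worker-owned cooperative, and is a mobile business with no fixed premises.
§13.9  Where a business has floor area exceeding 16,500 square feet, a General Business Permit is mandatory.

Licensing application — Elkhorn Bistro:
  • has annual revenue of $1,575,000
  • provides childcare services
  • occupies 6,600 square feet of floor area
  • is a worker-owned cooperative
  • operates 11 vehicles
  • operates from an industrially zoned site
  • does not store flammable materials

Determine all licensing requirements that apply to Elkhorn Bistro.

§13.1 does not store flammable materials → Annual Authorization not required.
§13.2 is a worker-owned cooperative → Standard License required.
§13.3 revenue $1,575,000 ≥ $1,100,000 → Municipal Registration not required.
§13.4 vehicles 11 < 15 → Trade License not required.
§13.5 floor area 6,600 square feet < 14,000 square feet → Commercial License not required.
§13.6 vehicles 11 > 10; operates from an industrially zoned site → Small Fleet Registration not required.
§13.7 vehicles 11 ≥ 3 → Regulatory Permit required.
§13.8 revenue $1,575,000 < $1,750,000; is a worker-owned cooperative; operates from an industrially zoned site (not: is a mobile business with no fixed premises) → General Business Certificate not required.
§13.9 floor area 6,600 square feet ≤ 16,500 square feet → General Business Permit not required.

Regulatory Permit, Standard License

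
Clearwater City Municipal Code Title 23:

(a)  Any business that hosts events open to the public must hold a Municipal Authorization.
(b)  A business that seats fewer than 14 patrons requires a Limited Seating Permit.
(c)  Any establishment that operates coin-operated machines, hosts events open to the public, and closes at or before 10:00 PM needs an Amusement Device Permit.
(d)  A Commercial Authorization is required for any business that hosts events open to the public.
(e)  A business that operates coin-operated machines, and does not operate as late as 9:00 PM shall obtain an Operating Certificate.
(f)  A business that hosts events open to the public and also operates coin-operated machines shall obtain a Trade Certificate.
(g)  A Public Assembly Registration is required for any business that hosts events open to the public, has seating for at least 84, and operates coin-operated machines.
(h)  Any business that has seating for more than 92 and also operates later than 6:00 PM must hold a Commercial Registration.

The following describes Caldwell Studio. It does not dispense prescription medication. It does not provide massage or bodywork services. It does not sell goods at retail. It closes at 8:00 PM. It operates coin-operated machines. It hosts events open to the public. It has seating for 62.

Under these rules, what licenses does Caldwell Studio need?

(a) hosts events open to the public → Municipal Authorization required.
(b) seating 62 ≥ 14 → Limited Seating Permit not required.
(c) operates coin-operated machines; hosts events open to the public; closes 8:00 PM, at/before 10:00 PM → Amusement Device Permit required.
(d) hosts events open to the public → Commercial Authorization required.
(e) operates coin-operated machines; closes 8:00 PM, at/before 9:00 PM → Operating Certificate required.
(f) hosts events open to the public; operates coin-operated machines → Trade Certificate required.
(g) hosts events open to the public; seating 62 < 84; operates coin-operated machines → Public Assembly Registration not required.
(h) seating 62 ≤ 92; closes 8:00 PM, after 6:00 PM → Commercial Registration not required.

Amusement Device Permit, Commercial Authorization, Municipal Authorization, Operating Certificate, Trade Certificate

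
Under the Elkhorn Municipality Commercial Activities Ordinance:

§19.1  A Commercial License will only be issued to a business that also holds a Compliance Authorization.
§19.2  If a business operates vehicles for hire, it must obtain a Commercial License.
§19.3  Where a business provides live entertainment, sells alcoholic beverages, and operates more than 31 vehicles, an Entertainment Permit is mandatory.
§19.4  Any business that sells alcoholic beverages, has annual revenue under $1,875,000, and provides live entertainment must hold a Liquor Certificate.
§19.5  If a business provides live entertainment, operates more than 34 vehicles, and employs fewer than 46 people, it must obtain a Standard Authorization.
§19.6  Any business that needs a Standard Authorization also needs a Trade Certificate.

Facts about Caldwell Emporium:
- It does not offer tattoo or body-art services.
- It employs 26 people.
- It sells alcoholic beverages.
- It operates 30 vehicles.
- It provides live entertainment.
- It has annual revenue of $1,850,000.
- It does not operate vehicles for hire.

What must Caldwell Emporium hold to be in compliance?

Liquor Certificate

§19.1 Commercial License is not required → no effect.
§19.2 does not operate vehicles for hire → Commercial License not required.
§19.3 provides live entertainment; sells alcoholic beverages; vehicles 30 ≤ 31 → Entertainment Permit not required.
§19.4 sells alcoholic beverages; revenue $1,850,000 < $1,875,000; provides live entertainment → Liquor Certificate required.
§19.5 provides live entertainment; vehicles 30 ≤ 34; employees 26 < 46 → Standard Authorization not required.
§19.6 Standard Authorization is not required → no effect.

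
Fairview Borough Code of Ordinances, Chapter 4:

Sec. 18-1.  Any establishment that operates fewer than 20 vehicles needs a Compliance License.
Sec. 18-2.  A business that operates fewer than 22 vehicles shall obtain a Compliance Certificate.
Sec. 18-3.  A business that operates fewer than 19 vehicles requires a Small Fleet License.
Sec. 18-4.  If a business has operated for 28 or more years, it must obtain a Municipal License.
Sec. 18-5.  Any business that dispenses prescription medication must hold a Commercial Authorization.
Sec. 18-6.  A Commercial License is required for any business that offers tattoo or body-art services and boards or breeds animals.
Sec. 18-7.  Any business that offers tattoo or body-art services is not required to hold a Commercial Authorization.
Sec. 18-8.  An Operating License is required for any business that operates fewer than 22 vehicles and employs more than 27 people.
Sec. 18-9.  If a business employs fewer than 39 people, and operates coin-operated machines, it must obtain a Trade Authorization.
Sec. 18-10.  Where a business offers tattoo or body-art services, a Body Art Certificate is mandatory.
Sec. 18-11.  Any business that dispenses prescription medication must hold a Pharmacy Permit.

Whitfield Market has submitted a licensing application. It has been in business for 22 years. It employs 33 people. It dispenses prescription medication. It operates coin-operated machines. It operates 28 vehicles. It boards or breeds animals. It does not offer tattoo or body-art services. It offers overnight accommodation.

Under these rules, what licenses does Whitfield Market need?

Sec. 18-1. vehicles 28 ≥ 20 → Compliance License not required.
Sec. 18-2. vehicles 28 ≥ 22 → Compliance Certificate not required.
Sec. 18-3. vehicles 28 ≥ 19 → Small Fleet License not required.
Sec. 18-4. years in business 22 < 28 → Municipal License not required.
Sec. 18-5. dispenses prescription medication → Commercial Authorization required.
Sec. 18-6. does not offer tattoo or body-art services; boards or breeds animals → Commercial License not required.
Sec. 18-7. does not offer tattoo or body-art services → Commercial Authorization exemption does not apply.
Sec. 18-8. vehicles 28 ≥ 22; employees 33 > 27 → Operating License not required.
Sec. 18-9. employees 33 < 39; operates coin-operated machines → Trade Authorization required.
Sec. 18-10. does not offer tattoo or body-art services → Body Art Certificate not required.
Sec. 18-11. dispenses prescription medication → Pharmacy Permit required.

Commercial Authorization, Pharmacy Permit, Trade Authorization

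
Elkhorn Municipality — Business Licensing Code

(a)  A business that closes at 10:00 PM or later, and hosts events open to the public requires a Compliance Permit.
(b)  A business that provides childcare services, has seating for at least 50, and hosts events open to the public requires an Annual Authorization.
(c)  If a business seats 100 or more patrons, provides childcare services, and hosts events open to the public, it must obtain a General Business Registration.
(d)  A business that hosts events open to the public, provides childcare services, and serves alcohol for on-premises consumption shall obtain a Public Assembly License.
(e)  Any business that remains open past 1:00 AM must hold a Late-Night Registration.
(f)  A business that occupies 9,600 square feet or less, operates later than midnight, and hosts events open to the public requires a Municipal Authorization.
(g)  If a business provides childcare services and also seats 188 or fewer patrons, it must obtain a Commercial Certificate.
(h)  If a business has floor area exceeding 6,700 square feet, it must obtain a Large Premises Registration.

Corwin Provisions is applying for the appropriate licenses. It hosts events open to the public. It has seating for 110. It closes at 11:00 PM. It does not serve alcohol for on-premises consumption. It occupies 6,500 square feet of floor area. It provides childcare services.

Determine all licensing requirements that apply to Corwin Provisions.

(a) closes 11:00 PM, after 10:00 PM; hosts events open to the public → Compliance Permit required.
(b) provides childcare services; seating 110 ≥ 50; hosts events open to the public → Annual Authorization required.
(c) seating 110 ≥ 100; provides childcare services; hosts events open to the public → General Business Registration required.
(d) hosts events open to the public; provides childcare services; does not serve alcohol for on-premises consumption → Public Assembly License not required.
(e) closes 11:00 PM, at/before 1:00 AM → Late-Night Registration not required.
(f) floor area 6,500 square feet ≤ 9,600 square feet; closes 11:00 PM, at/before midnight; hosts events open to the public → Municipal Authorization not required.
(g) provides childcare services; seating 110 ≤ 188 → Commercial Certificate required.
(h) floor area 6,500 square feet ≤ 6,700 square feet → Large Premises Registration not required.

Annual Authorization, Commercial Certificate, Compliance Permit, General Business Registration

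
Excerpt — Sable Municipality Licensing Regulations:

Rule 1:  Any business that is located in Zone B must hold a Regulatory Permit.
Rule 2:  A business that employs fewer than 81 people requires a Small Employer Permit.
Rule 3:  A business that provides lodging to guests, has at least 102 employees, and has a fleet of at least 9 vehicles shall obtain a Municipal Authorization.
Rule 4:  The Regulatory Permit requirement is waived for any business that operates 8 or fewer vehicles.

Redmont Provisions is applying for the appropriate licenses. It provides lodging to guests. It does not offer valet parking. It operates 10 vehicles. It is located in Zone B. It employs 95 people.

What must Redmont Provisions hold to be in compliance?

Rule 1: is located in Zone B → Regulatory Permit required.
Rule 2: employees 95 ≥ 81 → Small Employer Permit not required.
Rule 3: provides lodging to guests; employees 95 < 102; vehicles 10 ≥ 9 → Municipal Authorization not required.
Rule 4: vehicles 10 > 8 → Regulatory Permit exemption does not apply.

Regulatory Permit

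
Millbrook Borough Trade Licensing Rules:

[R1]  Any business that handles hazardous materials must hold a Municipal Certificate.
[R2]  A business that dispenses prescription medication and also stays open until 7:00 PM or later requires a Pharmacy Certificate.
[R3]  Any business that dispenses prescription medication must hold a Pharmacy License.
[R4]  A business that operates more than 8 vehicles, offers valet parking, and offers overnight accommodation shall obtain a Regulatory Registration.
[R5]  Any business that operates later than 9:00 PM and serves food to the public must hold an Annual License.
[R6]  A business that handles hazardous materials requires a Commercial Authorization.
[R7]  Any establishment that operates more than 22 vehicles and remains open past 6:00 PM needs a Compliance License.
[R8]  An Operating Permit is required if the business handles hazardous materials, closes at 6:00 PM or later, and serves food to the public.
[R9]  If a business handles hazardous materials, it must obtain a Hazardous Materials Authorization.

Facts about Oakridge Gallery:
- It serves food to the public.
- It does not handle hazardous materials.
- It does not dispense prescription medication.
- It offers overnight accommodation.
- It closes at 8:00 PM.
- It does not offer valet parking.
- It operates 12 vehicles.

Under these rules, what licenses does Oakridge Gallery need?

None

[R1] does not handle hazardous materials → Municipal Certificate not required.
[R2] does not dispense prescription medication; closes 8:00 PM, after 7:00 PM → Pharmacy Certificate not required.
[R3] does not dispense prescription medication → Pharmacy License not required.
[R4] vehicles 12 > 8; does not offer valet parking; offers overnight accommodation → Regulatory Registration not required.
[R5] closes 8:00 PM, at/before 9:00 PM; serves food to the public → Annual License not required.
[R6] does not handle hazardous materials → Commercial Authorization not required.
[R7] vehicles 12 ≤ 22; closes 8:00 PM, after 6:00 PM → Compliance License not required.
[R8] does not handle hazardous materials; closes 8:00 PM, after 6:00 PM; serves food to the public → Operating Permit not required.
[R9] does not handle hazardous materials → Hazardous Materials Authorization not required.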